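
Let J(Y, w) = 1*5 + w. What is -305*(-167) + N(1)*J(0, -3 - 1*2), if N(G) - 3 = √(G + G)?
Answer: 50935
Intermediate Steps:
J(Y, w) = 5 + w
N(G) = 3 + √2*√G (N(G) = 3 + √(G + G) = 3 + √(2*G) = 3 + √2*√G)
-305*(-167) + N(1)*J(0, -3 - 1*2) = -305*(-167) + (3 + √2*√1)*(5 + (-3 - 1*2)) = 50935 + (3 + √2*1)*(5 + (-3 - 2)) = 50935 + (3 + √2)*(5 - 5) = 50935 + (3 + √2)*0 = 50935 + 0 = 50935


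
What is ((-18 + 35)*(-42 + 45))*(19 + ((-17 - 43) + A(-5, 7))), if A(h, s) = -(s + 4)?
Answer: -2652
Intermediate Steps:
A(h, s) = -4 - s (A(h, s) = -(4 + s) = -4 - s)
((-18 + 35)*(-42 + 45))*(19 + ((-17 - 43) + A(-5, 7))) = ((-18 + 35)*(-42 + 45))*(19 + ((-17 - 43) + (-4 - 1*7))) = (17*3)*(19 + (-60 + (-4 - 7))) = 51*(19 + (-60 - 11)) = 51*(19 - 71) = 51*(-52) = -2652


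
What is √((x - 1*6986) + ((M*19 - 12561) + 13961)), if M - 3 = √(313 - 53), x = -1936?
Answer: √(-7465 + 38*√65) ≈ 84.609*I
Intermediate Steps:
M = 3 + 2*√65 (M = 3 + √(313 - 53) = 3 + √260 = 3 + 2*√65 ≈ 19.125)
√((x - 1*6986) + ((M*19 - 12561) + 13961)) = √((-1936 - 1*6986) + (((3 + 2*√65)*19 - 12561) + 13961)) = √((-1936 - 6986) + (((57 + 38*√65) - 12561) + 13961)) = √(-8922 + ((-12504 + 38*√65) + 13961)) = √(-8922 + (1457 + 38*√65)) = √(-7465 + 38*√65)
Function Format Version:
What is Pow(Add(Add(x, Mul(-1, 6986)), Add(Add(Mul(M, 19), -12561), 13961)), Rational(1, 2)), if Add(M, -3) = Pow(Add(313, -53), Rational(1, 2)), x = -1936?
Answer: Pow(Add(-7465, Mul(38, Pow(65, Rational(1, 2)))), Rational(1, 2)) ≈ Mul(84.609, I)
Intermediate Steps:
M = Add(3, Mul(2, Pow(65, Rational(1, 2)))) (M = Add(3, Pow(Add(313, -53), Rational(1, 2))) = Add(3, Pow(260, Rational(1, 2))) = Add(3, Mul(2, Pow(65, Rational(1, 2)))) ≈ 19.125)
Pow(Add(Add(x, Mul(-1, 6986)), Add(Add(Mul(M, 19), -12561), 13961)), Rational(1, 2)) = Pow(Add(Add(-1936, Mul(-1, 6986)), Add(Add(Mul(Add(3, Mul(2, Pow(65, Rational(1, 2)))), 19), -12561), 13961)), Rational(1, 2)) = Pow(Add(Add(-1936, -6986), Add(Add(Add(57, Mul(38, Pow(65, Rational(1, 2)))), -12561), 13961)), Rational(1, 2)) = Pow(Add(-8922, Add(Add(-12504, Mul(38, Pow(65, Rational(1, 2)))), 13961)), Rational(1, 2)) = Pow(Add(-8922, Add(1457, Mul(38, Pow(65, Rational(1, 2))))), Rational(1, 2)) = Pow(Add(-7465, Mul(38, Pow(65, Rational(1, 2)))), Rational(1, 2))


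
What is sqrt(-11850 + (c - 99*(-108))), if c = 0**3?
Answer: I*sqrt(1158) ≈ 34.029*I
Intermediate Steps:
c = 0
sqrt(-11850 + (c - 99*(-108))) = sqrt(-11850 + (0 - 99*(-108))) = sqrt(-11850 + (0 + 10692)) = sqrt(-11850 + 10692) = sqrt(-1158) = I*sqrt(1158)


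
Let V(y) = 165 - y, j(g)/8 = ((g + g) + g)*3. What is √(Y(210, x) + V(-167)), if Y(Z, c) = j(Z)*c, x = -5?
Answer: 2*I*√18817 ≈ 274.35*I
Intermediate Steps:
j(g) = 72*g (j(g) = 8*(((g + g) + g)*3) = 8*((2*g + g)*3) = 8*((3*g)*3) = 8*(9*g) = 72*g)
Y(Z, c) = 72*Z*c (Y(Z, c) = (72*Z)*c = 72*Z*c)
√(Y(210, x) + V(-167)) = √(72*210*(-5) + (165 - 1*(-167))) = √(-75600 + (165 + 167)) = √(-75600 + 332) = √(-75268) = 2*I*√18817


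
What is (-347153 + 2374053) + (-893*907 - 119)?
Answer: 1216830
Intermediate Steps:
(-347153 + 2374053) + (-893*907 - 119) = 2026900 + (-809951 - 119) = 2026900 - 810070 = 1216830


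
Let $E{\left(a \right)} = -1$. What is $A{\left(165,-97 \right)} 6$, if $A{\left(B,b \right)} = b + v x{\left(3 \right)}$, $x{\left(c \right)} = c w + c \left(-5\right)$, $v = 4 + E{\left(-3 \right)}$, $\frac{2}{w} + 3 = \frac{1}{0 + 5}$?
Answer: $- \frac{6234}{7} \approx -890.57$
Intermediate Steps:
$w = - \frac{5}{7}$ ($w = \frac{2}{-3 + \frac{1}{0 + 5}} = \frac{2}{-3 + \frac{1}{5}} = \frac{2}{- \frac{14}{5}} = 2 \left(- \frac{5}{14}\right) = - \frac{5}{7} \approx -0.71429$)
$v = 3$ ($v = 4 - 1 = 3$)
$x{\left(c \right)} = - \frac{40 c}{7}$ ($x{\left(c \right)} = c \left(- \frac{5}{7}\right) + c \left(-5\right) = - \frac{5 c}{7} - 5 c = - \frac{40 c}{7}$)
$A{\left(B,b \right)} = - \frac{360}{7} + b$ ($A{\left(B,b \right)} = b + 3 \left(\left(- \frac{40}{7}\right) 3\right) = b + 3 \left(- \frac{120}{7}\right) = b - \frac{360}{7} = - \frac{360}{7} + b$)
$A{\left(165,-97 \right)} 6 = \left(- \frac{360}{7} - 97\right) 6 = \left(- \frac{1039}{7}\right) 6 = - \frac{6234}{7}$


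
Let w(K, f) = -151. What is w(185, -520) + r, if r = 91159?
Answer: 91008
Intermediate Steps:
w(185, -520) + r = -151 + 91159 = 91008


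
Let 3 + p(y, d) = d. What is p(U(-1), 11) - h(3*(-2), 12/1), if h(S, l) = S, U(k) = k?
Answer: 14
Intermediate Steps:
p(y, d) = -3 + d
p(U(-1), 11) - h(3*(-2), 12/1) = (-3 + 11) - 3*(-2) = 8 - 1*(-6) = 8 + 6 = 14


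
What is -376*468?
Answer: -175968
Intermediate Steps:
-376*468 = -47*3744 = -175968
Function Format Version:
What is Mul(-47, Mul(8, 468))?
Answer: -175968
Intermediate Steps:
Mul(-47, Mul(8, 468)) = Mul(-47, 3744) = -175968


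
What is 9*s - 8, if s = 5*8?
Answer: 352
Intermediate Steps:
s = 40
9*s - 8 = 9*40 - 8 = 360 - 8 = 352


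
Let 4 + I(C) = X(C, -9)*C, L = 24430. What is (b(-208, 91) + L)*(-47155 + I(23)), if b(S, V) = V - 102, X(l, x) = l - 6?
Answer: -1142027792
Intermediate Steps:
X(l, x) = -6 + l
b(S, V) = -102 + V
I(C) = -4 + C*(-6 + C) (I(C) = -4 + (-6 + C)*C = -4 + C*(-6 + C))
(b(-208, 91) + L)*(-47155 + I(23)) = ((-102 + 91) + 24430)*(-47155 + (-4 + 23*(-6 + 23))) = (-11 + 24430)*(-47155 + (-4 + 23*17)) = 24419*(-47155 + (-4 + 391)) = 24419*(-47155 + 387) = 24419*(-46768) = -1142027792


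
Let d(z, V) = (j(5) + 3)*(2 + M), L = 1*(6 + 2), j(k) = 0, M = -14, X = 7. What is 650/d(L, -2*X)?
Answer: -325/18 ≈ -18.056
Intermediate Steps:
L = 8 (L = 1*8 = 8)
d(z, V) = -36 (d(z, V) = (0 + 3)*(2 - 14) = 3*(-12) = -36)
650/d(L, -2*X) = 650/(-36) = 650*(-1/36) = -325/18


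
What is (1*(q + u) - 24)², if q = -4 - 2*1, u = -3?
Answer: 1089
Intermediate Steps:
q = -6 (q = -4 - 2 = -6)
(1*(q + u) - 24)² = (1*(-6 - 3) - 24)² = (1*(-9) - 24)² = (-9 - 24)² = (-33)² = 1089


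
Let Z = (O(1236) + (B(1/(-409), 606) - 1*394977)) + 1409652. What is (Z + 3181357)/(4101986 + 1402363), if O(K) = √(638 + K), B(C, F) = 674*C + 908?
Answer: 1716547786/2251278741 + √1874/5504349 ≈ 0.76248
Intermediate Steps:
B(C, F) = 908 + 674*C
Z = 415372773/409 + √1874 (Z = (√(638 + 1236) + ((908 + 674/(-409)) - 1*394977)) + 1409652 = (√1874 + ((908 + 674*(-1/409)) - 394977)) + 1409652 = (√1874 + ((908 - 674/409) - 394977)) + 1409652 = (√1874 + (370698/409 - 394977)) + 1409652 = (√1874 - 161174895/409) + 1409652 = (-161174895/409 + √1874) + 1409652 = 415372773/409 + √1874 ≈ 1.0156e+6)
(Z + 3181357)/(4101986 + 1402363) = ((415372773/409 + √1874) + 3181357)/(4101986 + 1402363) = (1716547786/409 + √1874)/5504349 = (1716547786/409 + √1874)*(1/5504349) = 1716547786/2251278741 + √1874/5504349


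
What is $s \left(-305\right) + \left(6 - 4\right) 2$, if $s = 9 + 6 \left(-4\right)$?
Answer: $4579$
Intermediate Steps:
$s = -15$ ($s = 9 - 24 = -15$)
$s \left(-305\right) + \left(6 - 4\right) 2 = \left(-15\right) \left(-305\right) + \left(6 - 4\right) 2 = 4575 + 2 \cdot 2 = 4575 + 4 = 4579$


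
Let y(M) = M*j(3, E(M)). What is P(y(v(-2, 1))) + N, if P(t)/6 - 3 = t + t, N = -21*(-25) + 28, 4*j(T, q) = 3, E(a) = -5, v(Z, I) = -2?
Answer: 553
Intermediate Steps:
j(T, q) = ¾ (j(T, q) = (¼)*3 = ¾)
y(M) = 3*M/4 (y(M) = M*(¾) = 3*M/4)
N = 553 (N = 525 + 28 = 553)
P(t) = 18 + 12*t (P(t) = 18 + 6*(t + t) = 18 + 6*(2*t) = 18 + 12*t)
P(y(v(-2, 1))) + N = (18 + 12*((¾)*(-2))) + 553 = (18 + 12*(-3/2)) + 553 = (18 - 18) + 553 = 0 + 553 = 553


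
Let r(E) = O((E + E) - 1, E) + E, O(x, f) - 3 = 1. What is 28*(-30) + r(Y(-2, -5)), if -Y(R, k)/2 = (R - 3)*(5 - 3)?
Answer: -816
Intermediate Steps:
Y(R, k) = 12 - 4*R (Y(R, k) = -2*(R - 3)*(5 - 3) = -2*(-3 + R)*2 = -2*(-6 + 2*R) = 12 - 4*R)
O(x, f) = 4 (O(x, f) = 3 + 1 = 4)
r(E) = 4 + E
28*(-30) + r(Y(-2, -5)) = 28*(-30) + (4 + (12 - 4*(-2))) = -840 + (4 + (12 + 8)) = -840 + (4 + 20) = -840 + 24 = -816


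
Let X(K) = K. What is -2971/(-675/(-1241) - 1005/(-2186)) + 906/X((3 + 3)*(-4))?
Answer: -32650360189/10891020 ≈ -2997.9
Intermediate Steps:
-2971/(-675/(-1241) - 1005/(-2186)) + 906/X((3 + 3)*(-4)) = -2971/(-675/(-1241) - 1005/(-2186)) + 906/(((3 + 3)*(-4))) = -2971/(-675*(-1/1241) - 1005*(-1/2186)) + 906/((6*(-4))) = -2971/(675/1241 + 1005/2186) + 906/(-24) = -2971/2722755/2712826 + 906*(-1/24) = -2971*2712826/2722755 - 151/4 = -8059806046/2722755 - 151/4 = -32650360189/10891020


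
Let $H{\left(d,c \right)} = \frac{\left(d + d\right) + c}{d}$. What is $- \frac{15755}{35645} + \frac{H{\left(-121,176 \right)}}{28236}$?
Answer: $- \frac{163107537}{369039814} \approx -0.44198$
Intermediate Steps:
$H{\left(d,c \right)} = \frac{c + 2 d}{d}$ ($H{\left(d,c \right)} = \frac{2 d + c}{d} = \frac{c + 2 d}{d}$)
$- \frac{15755}{35645} + \frac{H{\left(-121,176 \right)}}{28236} = - \frac{15755}{35645} + \frac{2 + \frac{176}{-121}}{28236} = \left(-15755\right) \frac{1}{35645} + \left(2 + 176 \left(- \frac{1}{121}\right)\right) \frac{1}{28236} = - \frac{3151}{7129} + \left(2 - \frac{16}{11}\right) \frac{1}{28236} = - \frac{3151}{7129} + \frac{6}{11} \cdot \frac{1}{28236} = - \frac{3151}{7129} + \frac{1}{51766} = - \frac{163107537}{369039814}$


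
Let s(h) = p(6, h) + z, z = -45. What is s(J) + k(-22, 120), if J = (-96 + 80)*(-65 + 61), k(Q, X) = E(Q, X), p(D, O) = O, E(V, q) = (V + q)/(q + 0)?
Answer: 1189/60 ≈ 19.817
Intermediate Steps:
E(V, q) = (V + q)/q
k(Q, X) = (Q + X)/X
J = 64 (J = -16*(-4) = 64)
s(h) = -45 + h (s(h) = h - 45 = -45 + h)
s(J) + k(-22, 120) = (-45 + 64) + (-22 + 120)/120 = 19 + (1/120)*98 = 19 + 49/60 = 1189/60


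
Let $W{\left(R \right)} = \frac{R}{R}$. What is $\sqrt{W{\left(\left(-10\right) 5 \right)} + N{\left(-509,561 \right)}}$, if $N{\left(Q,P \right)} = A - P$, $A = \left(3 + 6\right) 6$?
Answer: $i \sqrt{506} \approx 22.494 i$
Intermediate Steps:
$A = 54$ ($A = 9 \cdot 6 = 54$)
$N{\left(Q,P \right)} = 54 - P$
$W{\left(R \right)} = 1$
$\sqrt{W{\left(\left(-10\right) 5 \right)} + N{\left(-509,561 \right)}} = \sqrt{1 + \left(54 - 561\right)} = \sqrt{1 - 507} = \sqrt{-506} = i \sqrt{506}$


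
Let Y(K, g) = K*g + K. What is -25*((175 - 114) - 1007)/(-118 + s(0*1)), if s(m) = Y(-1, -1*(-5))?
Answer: -11825/62 ≈ -190.73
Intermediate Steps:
Y(K, g) = K + K*g
s(m) = -6 (s(m) = -(1 - 1*(-5)) = -(1 + 5) = -1*6 = -6)
-25*((175 - 114) - 1007)/(-118 + s(0*1)) = -25*((175 - 114) - 1007)/(-118 - 6) = -25*(61 - 1007)/(-124) = -(-23650)*(-1)/124 = -25*473/62 = -11825/62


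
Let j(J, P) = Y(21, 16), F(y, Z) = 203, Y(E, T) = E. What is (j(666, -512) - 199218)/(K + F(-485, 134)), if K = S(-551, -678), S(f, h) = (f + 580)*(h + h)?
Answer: 199197/39121 ≈ 5.0918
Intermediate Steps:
j(J, P) = 21
S(f, h) = 2*h*(580 + f) (S(f, h) = (580 + f)*(2*h) = 2*h*(580 + f))
K = -39324 (K = 2*(-678)*(580 - 551) = 2*(-678)*29 = -39324)
(j(666, -512) - 199218)/(K + F(-485, 134)) = (21 - 199218)/(-39324 + 203) = -199197/(-39121) = -199197*(-1/39121) = 199197/39121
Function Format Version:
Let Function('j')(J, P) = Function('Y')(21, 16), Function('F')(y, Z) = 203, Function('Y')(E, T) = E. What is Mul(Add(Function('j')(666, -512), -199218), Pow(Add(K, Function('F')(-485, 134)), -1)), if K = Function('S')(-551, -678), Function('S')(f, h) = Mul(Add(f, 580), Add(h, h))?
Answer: Rational(199197, 39121) ≈ 5.0918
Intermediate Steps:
Function('j')(J, P) = 21
Function('S')(f, h) = Mul(2, h, Add(580, f)) (Function('S')(f, h) = Mul(Add(580, f), Mul(2, h)) = Mul(2, h, Add(580, f)))
K = -39324 (K = Mul(2, -678, Add(580, -551)) = Mul(2, -678, 29) = -39324)
Mul(Add(Function('j')(666, -512), -199218), Pow(Add(K, Function('F')(-485, 134)), -1)) = Mul(Add(21, -199218), Pow(Add(-39324, 203), -1)) = Mul(-199197, Pow(-39121, -1)) = Mul(-199197, Rational(-1, 39121)) = Rational(199197, 39121)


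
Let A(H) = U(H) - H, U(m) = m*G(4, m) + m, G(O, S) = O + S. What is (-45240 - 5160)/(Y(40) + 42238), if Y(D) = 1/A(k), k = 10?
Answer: -2352000/1971107 ≈ -1.1932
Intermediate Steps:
U(m) = m + m*(4 + m) (U(m) = m*(4 + m) + m = m + m*(4 + m))
A(H) = -H + H*(5 + H) (A(H) = H*(5 + H) - H = -H + H*(5 + H))
Y(D) = 1/140 (Y(D) = 1/(10*(4 + 10)) = 1/(10*14) = 1/140)
(-45240 - 5160)/(Y(40) + 42238) = (-45240 - 5160)/(1/140 + 42238) = -50400/5913321/140 = -50400*140/5913321 = -2352000/1971107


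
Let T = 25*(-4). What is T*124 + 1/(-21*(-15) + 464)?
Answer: -9659599/779 ≈ -12400.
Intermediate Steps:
T = -100
T*124 + 1/(-21*(-15) + 464) = -100*124 + 1/(-21*(-15) + 464) = -12400 + 1/(315 + 464) = -12400 + 1/779 = -9659599/779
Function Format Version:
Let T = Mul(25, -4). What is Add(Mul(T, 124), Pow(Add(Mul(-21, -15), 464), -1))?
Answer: Rational(-9659599, 779) ≈ -12400.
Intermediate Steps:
T = -100
Add(Mul(T, 124), Pow(Add(Mul(-21, -15), 464), -1)) = Add(Mul(-100, 124), Pow(Add(Mul(-21, -15), 464), -1)) = Add(-12400, Pow(Add(315, 464), -1)) = Add(-12400, Pow(779, -1)) = Add(-12400, Rational(1, 779)) = Rational(-9659599, 779)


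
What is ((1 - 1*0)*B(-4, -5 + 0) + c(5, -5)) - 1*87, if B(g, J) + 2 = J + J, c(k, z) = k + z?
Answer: -99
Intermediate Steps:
B(g, J) = -2 + 2*J (B(g, J) = -2 + (J + J) = -2 + 2*J)
((1 - 1*0)*B(-4, -5 + 0) + c(5, -5)) - 1*87 = ((1 - 1*0)*(-2 + 2*(-5 + 0)) + (5 - 5)) - 1*87 = ((1 + 0)*(-2 + 2*(-5)) + 0) - 87 = (1*(-2 - 10) + 0) - 87 = (1*(-12) + 0) - 87 = (-12 + 0) - 87 = -12 - 87 = -99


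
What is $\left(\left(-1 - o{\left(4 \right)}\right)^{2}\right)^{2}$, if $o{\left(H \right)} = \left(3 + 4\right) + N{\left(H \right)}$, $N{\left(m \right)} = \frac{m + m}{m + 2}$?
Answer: $\frac{614656}{81} \approx 7588.3$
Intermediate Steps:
$N{\left(m \right)} = \frac{2 m}{2 + m}$
$o{\left(H \right)} = 7 + \frac{2 H}{2 + H}$ ($o{\left(H \right)} = \left(3 + 4\right) + \frac{2 H}{2 + H} = 7 + \frac{2 H}{2 + H}$)
$\left(\left(-1 - o{\left(4 \right)}\right)^{2}\right)^{2} = \left(\left(-1 - \frac{14 + 9 \cdot 4}{2 + 4}\right)^{2}\right)^{2} = \left(\left(-1 - \frac{14 + 36}{6}\right)^{2}\right)^{2} = \left(\left(-1 - \frac{1}{6} \cdot 50\right)^{2}\right)^{2} = \left(\left(-1 - \frac{25}{3}\right)^{2}\right)^{2} = \left(\left(- \frac{28}{3}\right)^{2}\right)^{2} = \left(\frac{784}{9}\right)^{2} = \frac{614656}{81}$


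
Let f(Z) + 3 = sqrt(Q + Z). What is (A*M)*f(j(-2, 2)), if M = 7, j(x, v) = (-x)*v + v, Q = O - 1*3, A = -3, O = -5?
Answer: 63 - 21*I*sqrt(2) ≈ 63.0 - 29.698*I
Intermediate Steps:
Q = -8 (Q = -5 - 1*3 = -5 - 3 = -8)
j(x, v) = v - v*x (j(x, v) = -v*x + v = v - v*x)
f(Z) = -3 + sqrt(-8 + Z)
(A*M)*f(j(-2, 2)) = (-3*7)*(-3 + sqrt(-8 + 2*(1 - 1*(-2)))) = -21*(-3 + sqrt(-8 + 2*(1 + 2))) = -21*(-3 + sqrt(-8 + 2*3)) = -21*(-3 + sqrt(-8 + 6)) = -21*(-3 + sqrt(-2)) = -21*(-3 + I*sqrt(2)) = 63 - 21*I*sqrt(2)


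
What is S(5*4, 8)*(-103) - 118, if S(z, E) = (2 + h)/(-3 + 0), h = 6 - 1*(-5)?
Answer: 985/3 ≈ 328.33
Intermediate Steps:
h = 11 (h = 6 + 5 = 11)
S(z, E) = -13/3 (S(z, E) = (2 + 11)/(-3 + 0) = 13/(-3) = 13*(-1/3) = -13/3)
S(5*4, 8)*(-103) - 118 = -13/3*(-103) - 118 = 1339/3 - 118 = 985/3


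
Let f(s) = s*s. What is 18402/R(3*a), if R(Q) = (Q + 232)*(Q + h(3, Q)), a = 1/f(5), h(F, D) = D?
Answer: 1916875/5803 ≈ 330.32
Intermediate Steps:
f(s) = s²
a = 1/25 (a = 1/(5²) = 1/25 ≈ 0.040000)
R(Q) = 2*Q*(232 + Q) (R(Q) = (Q + 232)*(Q + Q) = (232 + Q)*(2*Q) = 2*Q*(232 + Q))
18402/R(3*a) = 18402/((2*(3*(1/25))*(232 + 3*(1/25)))) = 18402/((2*(3/25)*(232 + 3/25))) = 18402/((2*(3/25)*(5803/25))) = 18402/(34818/625) = 18402*(625/34818) = 1916875/5803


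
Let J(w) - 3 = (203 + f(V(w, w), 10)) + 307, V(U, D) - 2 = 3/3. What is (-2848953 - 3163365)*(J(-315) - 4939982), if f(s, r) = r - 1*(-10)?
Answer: 29697538132782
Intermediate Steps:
V(U, D) = 3 (V(U, D) = 2 + 3/3 = 2 + 3*(⅓) = 2 + 1 = 3)
f(s, r) = 10 + r (f(s, r) = r + 10 = 10 + r)
J(w) = 533 (J(w) = 3 + ((203 + (10 + 10)) + 307) = 3 + ((203 + 20) + 307) = 3 + (223 + 307) = 3 + 530 = 533)
(-2848953 - 3163365)*(J(-315) - 4939982) = (-2848953 - 3163365)*(533 - 4939982) = -6012318*(-4939449) = 29697538132782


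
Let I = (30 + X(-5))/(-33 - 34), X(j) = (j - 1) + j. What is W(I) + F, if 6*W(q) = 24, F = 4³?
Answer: 68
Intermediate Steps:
X(j) = -1 + 2*j (X(j) = (-1 + j) + j = -1 + 2*j)
F = 64
I = -19/67 (I = (30 + (-1 + 2*(-5)))/(-33 - 34) = (30 + (-1 - 10))/(-67) = (30 - 11)*(-1/67) = 19*(-1/67) = -19/67 ≈ -0.28358)
W(q) = 4 (W(q) = (⅙)*24 = 4)
W(I) + F = 4 + 64 = 68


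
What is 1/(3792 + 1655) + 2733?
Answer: 14886652/5447 ≈ 2733.0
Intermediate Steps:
1/(3792 + 1655) + 2733 = 1/5447 + 2733 = 14886652/5447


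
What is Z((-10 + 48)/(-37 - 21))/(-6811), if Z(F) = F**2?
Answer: -361/5728051 ≈ -6.3023e-5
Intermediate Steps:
Z((-10 + 48)/(-37 - 21))/(-6811) = ((-10 + 48)/(-37 - 21))**2/(-6811) = (38/(-58))**2*(-1/6811) = (38*(-1/58))**2*(-1/6811) = (-19/29)**2*(-1/6811) = (361/841)*(-1/6811) = -361/5728051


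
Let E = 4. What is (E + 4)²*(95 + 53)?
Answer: 9472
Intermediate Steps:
(E + 4)²*(95 + 53) = (4 + 4)²*(95 + 53) = 8²*148 = 64*148 = 9472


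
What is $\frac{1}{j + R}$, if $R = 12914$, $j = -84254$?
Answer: $- \frac{1}{71340} \approx -1.4017 \cdot 10^{-5}$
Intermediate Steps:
$\frac{1}{j + R} = \frac{1}{-84254 + 12914} = \frac{1}{-71340} = - \frac{1}{71340}$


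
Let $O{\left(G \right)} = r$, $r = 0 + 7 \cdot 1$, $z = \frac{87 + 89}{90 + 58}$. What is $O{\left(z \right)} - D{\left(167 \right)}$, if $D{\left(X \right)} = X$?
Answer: $-160$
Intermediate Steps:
$z = \frac{44}{37}$ ($z = \frac{176}{148} = 176 \cdot \frac{1}{148} = \frac{44}{37} \approx 1.1892$)
$r = 7$ ($r = 0 + 7 = 7$)
$O{\left(G \right)} = 7$
$O{\left(z \right)} - D{\left(167 \right)} = 7 - 167 = -160$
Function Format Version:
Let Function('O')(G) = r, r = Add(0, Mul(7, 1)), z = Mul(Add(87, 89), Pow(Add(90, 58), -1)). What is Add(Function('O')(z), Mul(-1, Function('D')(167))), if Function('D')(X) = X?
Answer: -160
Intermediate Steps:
z = Rational(44, 37) (z = Mul(176, Pow(148, -1)) = Mul(176, Rational(1, 148)) = Rational(44, 37) ≈ 1.1892)
r = 7 (r = Add(0, 7) = 7)
Function('O')(G) = 7
Add(Function('O')(z), Mul(-1, Function('D')(167))) = Add(7, Mul(-1, 167)) = Add(7, -167) = -160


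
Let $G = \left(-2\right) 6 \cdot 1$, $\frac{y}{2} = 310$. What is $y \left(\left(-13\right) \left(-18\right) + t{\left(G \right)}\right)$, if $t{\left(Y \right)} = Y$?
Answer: $137640$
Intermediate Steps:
$y = 620$ ($y = 2 \cdot 310 = 620$)
$G = -12$ ($G = \left(-12\right) 1 = -12$)
$y \left(\left(-13\right) \left(-18\right) + t{\left(G \right)}\right) = 620 \left(\left(-13\right) \left(-18\right) - 12\right) = 620 \left(234 - 12\right) = 620 \cdot 222 = 137640$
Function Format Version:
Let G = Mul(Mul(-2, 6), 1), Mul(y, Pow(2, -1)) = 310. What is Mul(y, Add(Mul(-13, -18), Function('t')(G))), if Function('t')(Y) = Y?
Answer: 137640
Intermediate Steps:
y = 620 (y = Mul(2, 310) = 620)
G = -12 (G = Mul(-12, 1) = -12)
Mul(y, Add(Mul(-13, -18), Function('t')(G))) = Mul(620, Add(Mul(-13, -18), -12)) = Mul(620, Add(234, -12)) = Mul(620, 222) = 137640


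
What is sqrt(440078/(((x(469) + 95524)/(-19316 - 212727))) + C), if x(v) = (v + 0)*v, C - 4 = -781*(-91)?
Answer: 3*I*sqrt(2793581921225535)/315485 ≈ 502.6*I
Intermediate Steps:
C = 71075 (C = 4 - 781*(-91) = 4 + 71071 = 71075)
x(v) = v**2 (x(v) = v*v = v**2)
sqrt(440078/(((x(469) + 95524)/(-19316 - 212727))) + C) = sqrt(440078/(((469**2 + 95524)/(-19316 - 212727))) + 71075) = sqrt(440078/(((219961 + 95524)/(-232043))) + 71075) = sqrt(440078/((315485*(-1/232043))) + 71075) = sqrt(440078/(-315485/232043) + 71075) = sqrt(440078*(-232043/315485) + 71075) = sqrt(-102117019354/315485 + 71075) = sqrt(-79693922979/315485) = 3*I*sqrt(2793581921225535)/315485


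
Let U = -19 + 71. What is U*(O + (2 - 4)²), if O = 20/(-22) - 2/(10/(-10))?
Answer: 2912/11 ≈ 264.73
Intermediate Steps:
U = 52
O = 12/11 (O = 20*(-1/22) - 2/(10*(-⅒)) = -10/11 - 2/(-1) = -10/11 - 2*(-1) = -10/11 + 2 = 12/11 ≈ 1.0909)
U*(O + (2 - 4)²) = 52*(12/11 + (2 - 4)²) = 52*(12/11 + (-2)²) = 52*(12/11 + 4) = 52*(56/11) = 2912/11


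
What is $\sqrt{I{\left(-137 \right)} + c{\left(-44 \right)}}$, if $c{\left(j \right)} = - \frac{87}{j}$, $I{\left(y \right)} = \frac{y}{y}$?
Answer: $\frac{\sqrt{1441}}{22} \approx 1.7255$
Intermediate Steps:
$I{\left(y \right)} = 1$
$\sqrt{I{\left(-137 \right)} + c{\left(-44 \right)}} = \sqrt{1 - \frac{87}{-44}} = \sqrt{1 - - \frac{87}{44}} = \sqrt{1 + \frac{87}{44}} = \sqrt{\frac{131}{44}} = \frac{\sqrt{1441}}{22}$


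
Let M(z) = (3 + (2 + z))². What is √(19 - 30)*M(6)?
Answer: 121*I*√11 ≈ 401.31*I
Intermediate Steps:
M(z) = (5 + z)²
√(19 - 30)*M(6) = √(19 - 30)*(5 + 6)² = √(-11)*11² = (I*√11)*121 = 121*I*√11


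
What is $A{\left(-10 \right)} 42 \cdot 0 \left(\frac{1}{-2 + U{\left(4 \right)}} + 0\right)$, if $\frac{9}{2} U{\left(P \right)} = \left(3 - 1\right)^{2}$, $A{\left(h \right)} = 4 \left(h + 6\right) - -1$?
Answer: $0$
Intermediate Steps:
$A{\left(h \right)} = 25 + 4 h$ ($A{\left(h \right)} = 4 \left(6 + h\right) + 1 = \left(24 + 4 h\right) + 1 = 25 + 4 h$)
$U{\left(P \right)} = \frac{8}{9}$ ($U{\left(P \right)} = \frac{2 \left(3 - 1\right)^{2}}{9} = \frac{2 \cdot 2^{2}}{9} = \frac{2}{9} \cdot 4 = \frac{8}{9}$)
$A{\left(-10 \right)} 42 \cdot 0 \left(\frac{1}{-2 + U{\left(4 \right)}} + 0\right) = \left(25 + 4 \left(-10\right)\right) 42 \cdot 0 \left(\frac{1}{-2 + \frac{8}{9}} + 0\right) = \left(25 - 40\right) 42 \cdot 0 \left(\frac{1}{- \frac{10}{9}} + 0\right) = \left(-15\right) 42 \cdot 0 \left(- \frac{9}{10} + 0\right) = - 630 \cdot 0 \left(- \frac{9}{10}\right) = \left(-630\right) 0 = 0$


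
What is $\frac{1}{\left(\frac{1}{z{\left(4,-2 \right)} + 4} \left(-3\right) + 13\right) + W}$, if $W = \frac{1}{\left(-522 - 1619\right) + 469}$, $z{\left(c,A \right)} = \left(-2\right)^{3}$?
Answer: $\frac{1672}{22989} \approx 0.07273$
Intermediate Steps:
$z{\left(c,A \right)} = -8$
$W = - \frac{1}{1672}$ ($W = \frac{1}{-2141 + 469} = \frac{1}{-1672} = - \frac{1}{1672} \approx -0.00059809$)
$\frac{1}{\left(\frac{1}{z{\left(4,-2 \right)} + 4} \left(-3\right) + 13\right) + W} = \frac{1}{\left(\frac{1}{-8 + 4} \left(-3\right) + 13\right) - \frac{1}{1672}} = \frac{1}{\left(\frac{1}{-4} \left(-3\right) + 13\right) - \frac{1}{1672}} = \frac{1}{\left(\left(- \frac{1}{4}\right) \left(-3\right) + 13\right) - \frac{1}{1672}} = \frac{1}{\left(\frac{3}{4} + 13\right) - \frac{1}{1672}} = \frac{1}{\frac{55}{4} - \frac{1}{1672}} = \frac{1}{\frac{22989}{1672}} = \frac{1672}{22989}$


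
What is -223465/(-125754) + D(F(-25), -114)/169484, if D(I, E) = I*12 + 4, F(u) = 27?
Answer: 9478747343/5328322734 ≈ 1.7789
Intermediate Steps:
D(I, E) = 4 + 12*I (D(I, E) = 12*I + 4 = 4 + 12*I)
-223465/(-125754) + D(F(-25), -114)/169484 = -223465/(-125754) + (4 + 12*27)/169484 = -223465*(-1/125754) + (4 + 324)*(1/169484) = 223465/125754 + 328*(1/169484) = 223465/125754 + 82/42371 = 9478747343/5328322734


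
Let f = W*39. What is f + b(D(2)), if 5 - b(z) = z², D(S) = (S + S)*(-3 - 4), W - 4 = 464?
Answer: 17473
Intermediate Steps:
W = 468 (W = 4 + 464 = 468)
D(S) = -14*S (D(S) = (2*S)*(-7) = -14*S)
f = 18252 (f = 468*39 = 18252)
b(z) = 5 - z²
f + b(D(2)) = 18252 + (5 - (-14*2)²) = 18252 + (5 - 1*(-28)²) = 18252 + (5 - 1*784) = 18252 + (5 - 784) = 18252 - 779 = 17473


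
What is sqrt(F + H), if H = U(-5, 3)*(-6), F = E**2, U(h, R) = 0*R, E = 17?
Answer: 17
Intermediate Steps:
U(h, R) = 0
F = 289 (F = 17**2 = 289)
H = 0 (H = 0*(-6) = 0)
sqrt(F + H) = sqrt(289 + 0) = sqrt(289) = 17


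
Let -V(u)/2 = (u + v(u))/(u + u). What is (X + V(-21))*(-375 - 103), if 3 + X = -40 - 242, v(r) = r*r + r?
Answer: 127148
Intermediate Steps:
v(r) = r + r² (v(r) = r² + r = r + r²)
X = -285 (X = -3 + (-40 - 242) = -3 - 282 = -285)
V(u) = -(u + u*(1 + u))/u (V(u) = -2*(u + u*(1 + u))/(u + u) = -2*(u + u*(1 + u))/(2*u) = -2*(u + u*(1 + u))*1/(2*u) = -(u + u*(1 + u))/u)
(X + V(-21))*(-375 - 103) = (-285 + (-2 - 1*(-21)))*(-375 - 103) = (-285 + (-2 + 21))*(-478) = (-285 + 19)*(-478) = -266*(-478) = 127148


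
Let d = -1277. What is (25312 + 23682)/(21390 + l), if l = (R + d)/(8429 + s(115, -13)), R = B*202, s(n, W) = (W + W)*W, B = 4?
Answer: 429530398/187525661 ≈ 2.2905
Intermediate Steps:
s(n, W) = 2*W² (s(n, W) = (2*W)*W = 2*W²)
R = 808 (R = 4*202 = 808)
l = -469/8767 (l = (808 - 1277)/(8429 + 2*(-13)²) = -469/(8429 + 2*169) = -469/(8429 + 338) = -469/8767 ≈ -0.053496)
(25312 + 23682)/(21390 + l) = (25312 + 23682)/(21390 - 469/8767) = 48994/(187525661/8767) = 48994*(8767/187525661) = 429530398/187525661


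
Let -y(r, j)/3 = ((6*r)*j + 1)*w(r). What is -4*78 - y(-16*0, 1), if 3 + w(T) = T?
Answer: -321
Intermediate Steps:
w(T) = -3 + T
y(r, j) = -3*(1 + 6*j*r)*(-3 + r) (y(r, j) = -3*((6*r)*j + 1)*(-3 + r) = -3*(6*j*r + 1)*(-3 + r) = -3*(1 + 6*j*r)*(-3 + r))
-4*78 - y(-16*0, 1) = -4*78 - (-3)*(1 + 6*1*(-16*0))*(-3 - 16*0) = -312 - (-3)*(1 + 6*1*0)*(-3 + 0) = -312 - (-3)*(1 + 0)*(-3) = -312 - (-3)*(-3) = -312 - 1*9 = -312 - 9 = -321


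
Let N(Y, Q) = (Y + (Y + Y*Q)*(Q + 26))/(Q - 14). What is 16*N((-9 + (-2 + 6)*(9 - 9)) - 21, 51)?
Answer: -1922400/37 ≈ -51957.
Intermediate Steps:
N(Y, Q) = (Y + (26 + Q)*(Y + Q*Y))/(-14 + Q) (N(Y, Q) = (Y + (Y + Q*Y)*(26 + Q))/(-14 + Q) = (Y + (26 + Q)*(Y + Q*Y))/(-14 + Q))
16*N((-9 + (-2 + 6)*(9 - 9)) - 21, 51) = 16*(((-9 + (-2 + 6)*(9 - 9)) - 21)*(27 + 51**2 + 27*51)/(-14 + 51)) = 16*(((-9 + 4*0) - 21)*(27 + 2601 + 1377)/37) = 16*(((-9 + 0) - 21)*(1/37)*4005) = 16*((-9 - 21)*(1/37)*4005) = 16*(-30*1/37*4005) = 16*(-120150/37) = -1922400/37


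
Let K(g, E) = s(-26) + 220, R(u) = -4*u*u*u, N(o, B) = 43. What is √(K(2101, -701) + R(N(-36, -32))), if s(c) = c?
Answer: I*√317834 ≈ 563.77*I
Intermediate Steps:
R(u) = -4*u³ (R(u) = -4*u²*u = -4*u³)
K(g, E) = 194 (K(g, E) = -26 + 220 = 194)
√(K(2101, -701) + R(N(-36, -32))) = √(194 - 4*43³) = √(194 - 4*79507) = √(194 - 318028) = √(-317834) = I*√317834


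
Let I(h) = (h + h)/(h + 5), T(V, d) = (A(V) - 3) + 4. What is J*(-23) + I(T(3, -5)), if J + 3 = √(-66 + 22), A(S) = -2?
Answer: 137/2 - 46*I*√11 ≈ 68.5 - 152.56*I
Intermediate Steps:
T(V, d) = -1 (T(V, d) = (-2 - 3) + 4 = -5 + 4 = -1)
I(h) = 2*h/(5 + h) (I(h) = (2*h)/(5 + h) = 2*h/(5 + h))
J = -3 + 2*I*√11 (J = -3 + √(-66 + 22) = -3 + √(-44) = -3 + 2*I*√11 ≈ -3.0 + 6.6332*I)
J*(-23) + I(T(3, -5)) = (-3 + 2*I*√11)*(-23) + 2*(-1)/(5 - 1) = (69 - 46*I*√11) + 2*(-1)/4 = (69 - 46*I*√11) + 2*(-1)*(¼) = (69 - 46*I*√11) - ½ = 137/2 - 46*I*√11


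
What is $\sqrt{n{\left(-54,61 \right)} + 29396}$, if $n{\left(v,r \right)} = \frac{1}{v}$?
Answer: $\frac{\sqrt{9524298}}{18} \approx 171.45$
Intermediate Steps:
$\sqrt{n{\left(-54,61 \right)} + 29396} = \sqrt{\frac{1}{-54} + 29396} = \sqrt{- \frac{1}{54} + 29396} = \sqrt{\frac{1587383}{54}} = \frac{\sqrt{9524298}}{18}$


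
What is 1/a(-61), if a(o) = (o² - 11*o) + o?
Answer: 1/4331 ≈ 0.00023089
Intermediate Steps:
a(o) = o² - 10*o
1/a(-61) = 1/(-61*(-10 - 61)) = 1/(-61*(-71)) = 1/4331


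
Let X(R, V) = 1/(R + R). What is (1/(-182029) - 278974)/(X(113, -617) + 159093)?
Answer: -11476586963822/6544856153551 ≈ -1.7535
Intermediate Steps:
X(R, V) = 1/(2*R)
(1/(-182029) - 278974)/(X(113, -617) + 159093) = (1/(-182029) - 278974)/((½)/113 + 159093) = (-1/182029 - 278974)/((½)*(1/113) + 159093) = -50781358247/(182029*(1/226 + 159093)) = -50781358247/(182029*35955019/226) = -50781358247/182029*226/35955019 = -11476586963822/6544856153551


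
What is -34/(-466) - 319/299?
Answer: -69244/69667 ≈ -0.99393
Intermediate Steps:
-34/(-466) - 319/299 = -34*(-1/466) - 319*1/299 = 17/233 - 319/299 = -69244/69667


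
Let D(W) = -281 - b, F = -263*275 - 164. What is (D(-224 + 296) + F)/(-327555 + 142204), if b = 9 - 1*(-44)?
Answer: 72823/185351 ≈ 0.39289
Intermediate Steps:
b = 53 (b = 9 + 44 = 53)
F = -72489 (F = -72325 - 164 = -72489)
D(W) = -334 (D(W) = -281 - 1*53 = -281 - 53 = -334)
(D(-224 + 296) + F)/(-327555 + 142204) = (-334 - 72489)/(-327555 + 142204) = -72823/(-185351) = -72823*(-1/185351) = 72823/185351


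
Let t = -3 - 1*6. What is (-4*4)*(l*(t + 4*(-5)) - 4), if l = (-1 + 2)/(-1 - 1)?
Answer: -168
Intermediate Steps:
t = -9 (t = -3 - 6 = -9)
l = -½ (l = 1/(-2) = 1*(-½) = -½ ≈ -0.50000)
(-4*4)*(l*(t + 4*(-5)) - 4) = (-4*4)*(-(-9 + 4*(-5))/2 - 4) = -16*(-(-9 - 20)/2 - 4) = -16*(-½*(-29) - 4) = -16*(29/2 - 4) = -16*21/2 = -168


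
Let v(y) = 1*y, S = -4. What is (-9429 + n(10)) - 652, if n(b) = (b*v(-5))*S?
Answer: -9881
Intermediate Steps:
v(y) = y
n(b) = 20*b (n(b) = (b*(-5))*(-4) = -5*b*(-4) = 20*b)
(-9429 + n(10)) - 652 = (-9429 + 20*10) - 652 = (-9429 + 200) - 652 = -9229 - 652 = -9881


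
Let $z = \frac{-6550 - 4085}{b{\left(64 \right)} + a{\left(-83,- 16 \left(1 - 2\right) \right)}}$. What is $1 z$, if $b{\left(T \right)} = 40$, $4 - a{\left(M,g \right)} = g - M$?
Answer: $\frac{2127}{11} \approx 193.36$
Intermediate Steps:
$a{\left(M,g \right)} = 4 + M - g$ ($a{\left(M,g \right)} = 4 - \left(g - M\right) = 4 + \left(M - g\right) = 4 + M - g$)
$z = \frac{2127}{11}$ ($z = \frac{-6550 - 4085}{40 - \left(79 - 16 \left(1 - 2\right)\right)} = - \frac{10635}{40 - \left(79 - 16 \left(1 - 2\right)\right)} = - \frac{10635}{40 - \left(79 + 16\right)} = - \frac{10635}{40 - 95} = - \frac{10635}{-55} = \left(-10635\right) \left(- \frac{1}{55}\right) = \frac{2127}{11} \approx 193.36$)
$1 z = 1 \cdot \frac{2127}{11} = \frac{2127}{11}$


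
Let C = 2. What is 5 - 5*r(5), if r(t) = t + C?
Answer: -30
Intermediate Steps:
r(t) = 2 + t (r(t) = t + 2 = 2 + t)
5 - 5*r(5) = 5 - 5*(2 + 5) = 5 - 5*7 = 5 - 35 = -30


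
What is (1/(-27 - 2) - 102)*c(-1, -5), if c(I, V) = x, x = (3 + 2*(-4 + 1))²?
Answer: -26631/29 ≈ -918.31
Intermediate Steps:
x = 9 (x = (3 + 2*(-3))² = (3 - 6)² = (-3)² = 9)
c(I, V) = 9
(1/(-27 - 2) - 102)*c(-1, -5) = (1/(-27 - 2) - 102)*9 = (1/(-29) - 102)*9 = (-1/29 - 102)*9 = -2959/29*9 = -26631/29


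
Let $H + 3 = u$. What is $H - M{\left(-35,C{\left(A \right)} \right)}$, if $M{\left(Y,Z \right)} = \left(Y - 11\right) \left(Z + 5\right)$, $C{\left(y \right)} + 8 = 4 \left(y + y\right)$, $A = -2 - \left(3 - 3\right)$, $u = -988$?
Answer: $-1865$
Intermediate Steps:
$H = -991$ ($H = -3 - 988 = -991$)
$A = -2$ ($A = -2 - \left(3 - 3\right) = -2 - 0 = -2 + 0 = -2$)
$C{\left(y \right)} = -8 + 8 y$ ($C{\left(y \right)} = -8 + 4 \left(y + y\right) = -8 + 4 \cdot 2 y = -8 + 8 y$)
$M{\left(Y,Z \right)} = \left(-11 + Y\right) \left(5 + Z\right)$
$H - M{\left(-35,C{\left(A \right)} \right)} = -991 - \left(-55 - 11 \left(-8 + 8 \left(-2\right)\right) + 5 \left(-35\right) - 35 \left(-8 + 8 \left(-2\right)\right)\right) = -991 - \left(-55 - 11 \left(-8 - 16\right) - 175 - 35 \left(-8 - 16\right)\right) = -991 - \left(-55 - -264 - 175 - -840\right) = -991 - \left(-55 + 264 - 175 + 840\right) = -991 - 874 = -1865$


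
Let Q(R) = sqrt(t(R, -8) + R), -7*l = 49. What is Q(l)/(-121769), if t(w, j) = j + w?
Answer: -I*sqrt(22)/121769 ≈ -3.8519e-5*I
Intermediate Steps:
l = -7 (l = -1/7*49 = -7)
Q(R) = sqrt(-8 + 2*R) (Q(R) = sqrt((-8 + R) + R) = sqrt(-8 + 2*R))
Q(l)/(-121769) = sqrt(-8 + 2*(-7))/(-121769) = sqrt(-8 - 14)*(-1/121769) = sqrt(-22)*(-1/121769) = (I*sqrt(22))*(-1/121769) = -I*sqrt(22)/121769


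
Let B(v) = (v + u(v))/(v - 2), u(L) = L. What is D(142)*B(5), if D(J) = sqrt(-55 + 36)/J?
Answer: 5*I*sqrt(19)/213 ≈ 0.10232*I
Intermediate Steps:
D(J) = I*sqrt(19)/J (D(J) = sqrt(-19)/J = (I*sqrt(19))/J = I*sqrt(19)/J)
B(v) = 2*v/(-2 + v) (B(v) = (v + v)/(v - 2) = (2*v)/(-2 + v) = 2*v/(-2 + v))
D(142)*B(5) = (I*sqrt(19)/142)*(2*5/(-2 + 5)) = (I*sqrt(19)*(1/142))*(2*5/3) = (I*sqrt(19)/142)*(2*5*(1/3)) = (I*sqrt(19)/142)*(10/3) = 5*I*sqrt(19)/213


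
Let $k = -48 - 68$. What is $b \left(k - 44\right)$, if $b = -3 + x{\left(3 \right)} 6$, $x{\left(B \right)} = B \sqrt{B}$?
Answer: $480 - 2880 \sqrt{3} \approx -4508.3$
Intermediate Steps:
$k = -116$
$x{\left(B \right)} = B^{\frac{3}{2}}$
$b = -3 + 18 \sqrt{3}$ ($b = -3 + 3^{\frac{3}{2}} \cdot 6 = -3 + 3 \sqrt{3} \cdot 6 = -3 + 18 \sqrt{3} \approx 28.177$)
$b \left(k - 44\right) = \left(-3 + 18 \sqrt{3}\right) \left(-116 - 44\right) = \left(-3 + 18 \sqrt{3}\right) \left(-160\right) = 480 - 2880 \sqrt{3}$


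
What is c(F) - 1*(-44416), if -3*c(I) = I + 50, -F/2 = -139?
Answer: 132920/3 ≈ 44307.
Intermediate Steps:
F = 278 (F = -2*(-139) = 278)
c(I) = -50/3 - I/3 (c(I) = -(I + 50)/3 = -(50 + I)/3 = -50/3 - I/3)
c(F) - 1*(-44416) = (-50/3 - ⅓*278) - 1*(-44416) = (-50/3 - 278/3) + 44416 = -328/3 + 44416 = 132920/3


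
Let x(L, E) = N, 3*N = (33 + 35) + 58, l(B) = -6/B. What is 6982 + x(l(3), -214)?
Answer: 7024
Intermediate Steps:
N = 42 (N = ((33 + 35) + 58)/3 = (68 + 58)/3 = (1/3)*126 = 42)
x(L, E) = 42
6982 + x(l(3), -214) = 6982 + 42 = 7024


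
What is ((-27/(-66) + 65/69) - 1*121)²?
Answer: 32988367129/2304324 ≈ 14316.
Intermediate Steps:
((-27/(-66) + 65/69) - 1*121)² = ((-27*(-1/66) + 65*(1/69)) - 121)² = ((9/22 + 65/69) - 121)² = (2051/1518 - 121)² = (-181627/1518)² = 32988367129/2304324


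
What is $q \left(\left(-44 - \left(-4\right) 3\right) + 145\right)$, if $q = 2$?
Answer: $226$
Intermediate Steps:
$q \left(\left(-44 - \left(-4\right) 3\right) + 145\right) = 2 \left(\left(-44 - \left(-4\right) 3\right) + 145\right) = 2 \left(\left(-44 - -12\right) + 145\right) = 2 \left(\left(-44 + 12\right) + 145\right) = 2 \left(-32 + 145\right) = 2 \cdot 113 = 226$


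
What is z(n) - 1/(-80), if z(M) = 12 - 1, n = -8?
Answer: 881/80 ≈ 11.012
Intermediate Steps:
z(M) = 11
z(n) - 1/(-80) = 11 - 1/(-80) = 11 - 1*(-1/80) = 11 + 1/80 = 881/80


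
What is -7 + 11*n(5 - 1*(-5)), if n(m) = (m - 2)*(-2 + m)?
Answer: 697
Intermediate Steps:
n(m) = (-2 + m)² (n(m) = (-2 + m)*(-2 + m) = (-2 + m)²)
-7 + 11*n(5 - 1*(-5)) = -7 + 11*(-2 + (5 - 1*(-5)))² = -7 + 11*(-2 + (5 + 5))² = -7 + 11*(-2 + 10)² = -7 + 11*8² = -7 + 11*64 = -7 + 704 = 697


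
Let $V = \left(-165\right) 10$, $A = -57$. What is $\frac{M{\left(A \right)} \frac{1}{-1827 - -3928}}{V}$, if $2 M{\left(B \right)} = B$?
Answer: $\frac{19}{2311100} \approx 8.2212 \cdot 10^{-6}$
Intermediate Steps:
$M{\left(B \right)} = \frac{B}{2}$
$V = -1650$
$\frac{M{\left(A \right)} \frac{1}{-1827 - -3928}}{V} = \frac{\frac{1}{2} \left(-57\right) \frac{1}{-1827 - -3928}}{-1650} = - \frac{57}{2 \left(-1827 + 3928\right)} \left(- \frac{1}{1650}\right) = - \frac{57}{2 \cdot 2101} \left(- \frac{1}{1650}\right) = \left(- \frac{57}{2}\right) \frac{1}{2101} \left(- \frac{1}{1650}\right) = \left(- \frac{57}{4202}\right) \left(- \frac{1}{1650}\right) = \frac{19}{2311100}$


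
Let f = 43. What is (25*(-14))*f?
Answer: -15050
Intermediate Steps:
(25*(-14))*f = (25*(-14))*43 = -350*43 = -15050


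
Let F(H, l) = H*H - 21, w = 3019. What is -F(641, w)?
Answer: -410860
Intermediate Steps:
F(H, l) = -21 + H**2 (F(H, l) = H**2 - 21 = -21 + H**2)
-F(641, w) = -(-21 + 641**2) = -(-21 + 410881) = -1*410860 = -410860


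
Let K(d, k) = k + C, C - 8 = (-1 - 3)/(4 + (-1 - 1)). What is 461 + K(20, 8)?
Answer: 475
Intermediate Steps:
C = 6 (C = 8 + (-1 - 3)/(4 + (-1 - 1)) = 8 - 4/(4 - 2) = 8 - 4/2 = 8 - 4*1/2 = 8 - 2 = 6)
K(d, k) = 6 + k (K(d, k) = k + 6 = 6 + k)
461 + K(20, 8) = 461 + (6 + 8) = 461 + 14 = 475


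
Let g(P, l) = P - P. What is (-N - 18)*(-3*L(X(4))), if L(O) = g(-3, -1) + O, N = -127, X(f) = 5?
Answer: -1635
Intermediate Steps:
g(P, l) = 0
L(O) = O (L(O) = 0 + O = O)
(-N - 18)*(-3*L(X(4))) = (-1*(-127) - 18)*(-3*5) = (127 - 18)*(-15) = 109*(-15) = -1635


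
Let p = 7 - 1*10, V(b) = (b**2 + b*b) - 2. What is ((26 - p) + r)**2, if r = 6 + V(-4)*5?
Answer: 34225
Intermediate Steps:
V(b) = -2 + 2*b**2 (V(b) = (b**2 + b**2) - 2 = 2*b**2 - 2 = -2 + 2*b**2)
p = -3 (p = 7 - 10 = -3)
r = 156 (r = 6 + (-2 + 2*(-4)**2)*5 = 6 + (-2 + 2*16)*5 = 6 + (-2 + 32)*5 = 6 + 30*5 = 6 + 150 = 156)
((26 - p) + r)**2 = ((26 - 1*(-3)) + 156)**2 = ((26 + 3) + 156)**2 = (29 + 156)**2 = 185**2 = 34225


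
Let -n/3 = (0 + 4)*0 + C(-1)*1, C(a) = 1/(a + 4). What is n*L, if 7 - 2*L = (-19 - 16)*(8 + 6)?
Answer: -497/2 ≈ -248.50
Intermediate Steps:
C(a) = 1/(4 + a)
n = -1 (n = -3*((0 + 4)*0 + 1/(4 - 1)) = -3*(4*0 + 1/3) = -3*(0 + (⅓)*1) = -3*(0 + ⅓) = -3*⅓ = -1)
L = 497/2 (L = 7/2 - (-19 - 16)*(8 + 6)/2 = 7/2 - (-35)*14/2 = 7/2 - ½*(-490) = 7/2 + 245 = 497/2 ≈ 248.50)
n*L = -1*497/2 = -497/2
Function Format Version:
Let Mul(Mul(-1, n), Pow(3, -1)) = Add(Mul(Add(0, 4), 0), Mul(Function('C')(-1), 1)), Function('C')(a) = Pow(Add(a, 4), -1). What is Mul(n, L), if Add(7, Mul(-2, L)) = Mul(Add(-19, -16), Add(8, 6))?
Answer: Rational(-497, 2) ≈ -248.50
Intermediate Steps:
Function('C')(a) = Pow(Add(4, a), -1)
n = -1 (n = Mul(-3, Add(Mul(Add(0, 4), 0), Mul(Pow(Add(4, -1), -1), 1))) = Mul(-3, Add(Mul(4, 0), Mul(Pow(3, -1), 1))) = Mul(-3, Add(0, Mul(Rational(1, 3), 1))) = Mul(-3, Add(0, Rational(1, 3))) = Mul(-3, Rational(1, 3)) = -1)
L = Rational(497, 2) (L = Add(Rational(7, 2), Mul(Rational(-1, 2), Mul(Add(-19, -16), Add(8, 6)))) = Add(Rational(7, 2), Mul(Rational(-1, 2), Mul(-35, 14))) = Add(Rational(7, 2), Mul(Rational(-1, 2), -490)) = Add(Rational(7, 2), 245) = Rational(497, 2) ≈ 248.50)
Mul(n, L) = Mul(-1, Rational(497, 2)) = Rational(-497, 2)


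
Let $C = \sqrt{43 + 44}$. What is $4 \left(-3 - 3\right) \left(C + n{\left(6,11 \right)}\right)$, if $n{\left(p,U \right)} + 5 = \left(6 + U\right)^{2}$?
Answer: $-6816 - 24 \sqrt{87} \approx -7039.9$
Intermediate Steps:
$C = \sqrt{87} \approx 9.3274$
$n{\left(p,U \right)} = -5 + \left(6 + U\right)^{2}$
$4 \left(-3 - 3\right) \left(C + n{\left(6,11 \right)}\right) = 4 \left(-3 - 3\right) \left(\sqrt{87} - \left(5 - \left(6 + 11\right)^{2}\right)\right) = 4 \left(-6\right) \left(\sqrt{87} - \left(5 - 17^{2}\right)\right) = - 24 \left(\sqrt{87} + \left(-5 + 289\right)\right) = - 24 \left(\sqrt{87} + 284\right) = - 24 \left(284 + \sqrt{87}\right) = -6816 - 24 \sqrt{87}$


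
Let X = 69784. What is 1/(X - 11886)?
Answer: 1/57898 ≈ 1.7272e-5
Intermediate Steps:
1/(X - 11886) = 1/(69784 - 11886) = 1/57898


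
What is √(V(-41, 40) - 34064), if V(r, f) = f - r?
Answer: I*√33983 ≈ 184.34*I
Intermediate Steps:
√(V(-41, 40) - 34064) = √((40 - 1*(-41)) - 34064) = √((40 + 41) - 34064) = √(81 - 34064) = √(-33983) = I*√33983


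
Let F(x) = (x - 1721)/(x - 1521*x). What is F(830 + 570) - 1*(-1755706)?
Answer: 3736142368321/2128000 ≈ 1.7557e+6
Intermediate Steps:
F(x) = -(-1721 + x)/(1520*x) (F(x) = (-1721 + x)/((-1520*x)) = (-1721 + x)*(-1/(1520*x)) = -(-1721 + x)/(1520*x))
F(830 + 570) - 1*(-1755706) = (1721 - (830 + 570))/(1520*(830 + 570)) - 1*(-1755706) = (1/1520)*(1721 - 1*1400)/1400 + 1755706 = (1/1520)*(1/1400)*(1721 - 1400) + 1755706 = (1/1520)*(1/1400)*321 + 1755706 = 321/2128000 + 1755706 = 3736142368321/2128000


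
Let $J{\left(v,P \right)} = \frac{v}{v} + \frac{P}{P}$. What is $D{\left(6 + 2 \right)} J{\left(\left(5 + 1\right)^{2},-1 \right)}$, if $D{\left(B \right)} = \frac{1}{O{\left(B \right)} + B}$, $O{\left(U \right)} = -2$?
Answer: $\frac{1}{3} \approx 0.33333$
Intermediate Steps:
$J{\left(v,P \right)} = 2$ ($J{\left(v,P \right)} = 1 + 1 = 2$)
$D{\left(B \right)} = \frac{1}{-2 + B}$
$D{\left(6 + 2 \right)} J{\left(\left(5 + 1\right)^{2},-1 \right)} = \frac{1}{-2 + \left(6 + 2\right)} 2 = \frac{1}{-2 + 8} \cdot 2 = \frac{1}{6} \cdot 2 = \frac{1}{3}$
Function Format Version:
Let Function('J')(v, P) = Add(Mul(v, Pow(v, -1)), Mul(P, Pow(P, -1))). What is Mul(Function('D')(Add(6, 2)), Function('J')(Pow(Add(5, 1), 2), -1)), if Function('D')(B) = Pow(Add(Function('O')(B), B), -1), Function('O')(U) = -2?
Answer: Rational(1, 3) ≈ 0.33333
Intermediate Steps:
Function('J')(v, P) = 2 (Function('J')(v, P) = Add(1, 1) = 2)
Function('D')(B) = Pow(Add(-2, B), -1)
Mul(Function('D')(Add(6, 2)), Function('J')(Pow(Add(5, 1), 2), -1)) = Mul(Pow(Add(-2, Add(6, 2)), -1), 2) = Mul(Pow(Add(-2, 8), -1), 2) = Mul(Pow(6, -1), 2) = Mul(Rational(1, 6), 2) = Rational(1, 3)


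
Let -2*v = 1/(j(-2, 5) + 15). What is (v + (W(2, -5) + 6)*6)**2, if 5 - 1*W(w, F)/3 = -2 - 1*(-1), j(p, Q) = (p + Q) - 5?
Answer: 14010049/676 ≈ 20725.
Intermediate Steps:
j(p, Q) = -5 + Q + p (j(p, Q) = (Q + p) - 5 = -5 + Q + p)
W(w, F) = 18 (W(w, F) = 15 - 3*(-2 - 1*(-1)) = 15 - 3*(-2 + 1) = 15 - 3*(-1) = 15 + 3 = 18)
v = -1/26 (v = -1/(2*((-5 + 5 - 2) + 15)) = -1/(2*(-2 + 15)) = -1/2/13 = -1/2*1/13 = -1/26 ≈ -0.038462)
(v + (W(2, -5) + 6)*6)**2 = (-1/26 + (18 + 6)*6)**2 = (-1/26 + 24*6)**2 = (-1/26 + 144)**2 = (3743/26)**2 = 14010049/676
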